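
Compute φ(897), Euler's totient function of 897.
528

Prime factorization: 897 = 3 × 13 × 23
Using the formula φ(n) = n × Π(1 - 1/p) for each prime factor p:
φ(897) = 897 × (1 - 1/3) × (1 - 1/13) × (1 - 1/23)
φ(897) = 528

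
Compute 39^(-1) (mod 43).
39^(-1) ≡ 32 (mod 43). Verification: 39 × 32 = 1248 ≡ 1 (mod 43)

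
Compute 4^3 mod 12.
3 = 2 + 1 (binary 11). Repeated squaring mod 12: 4^1 ≡ 4; 4^2 ≡ 4² = 16 ≡ 4. Multiply: 4^3 = 4^2 × 4^1 ≡ 4 × 4 (mod 12): 4 × 4 = 16 ≡ 4. So 4^3 ≡ 4 (mod 12).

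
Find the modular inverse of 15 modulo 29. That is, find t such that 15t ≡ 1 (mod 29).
2

Using Extended Euclidean Algorithm:
gcd(15, 29) = 1
Bezout coefficients: 15 × 2 + 29 × -1 = 1
So 15 × 2 ≡ 1 (mod 29)
The inverse is 2 mod 29 = 2
Verification: 15 × 2 = 30 = 1 × 29 + 1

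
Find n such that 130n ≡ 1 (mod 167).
130^(-1) ≡ 9 (mod 167). Verification: 130 × 9 = 1170 ≡ 1 (mod 167)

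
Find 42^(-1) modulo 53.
24

Using Extended Euclidean Algorithm:
gcd(42, 53) = 1
Bezout coefficients: 42 × 24 + 53 × -19 = 1
So 42 × 24 ≡ 1 (mod 53)
The inverse is 24 mod 53 = 24
Verification: 42 × 24 = 1008 = 19 × 53 + 1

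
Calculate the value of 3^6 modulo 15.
6 = 4 + 2 (binary 110). Repeated squaring mod 15: 3^1 ≡ 3; 3^2 ≡ 3² = 9 ≡ 9; 3^4 ≡ 9² = 81 ≡ 6. Multiply: 3^6 = 3^4 × 3^2 ≡ 6 × 9 (mod 15): 6 × 9 = 54 ≡ 9. So 3^6 ≡ 9 (mod 15).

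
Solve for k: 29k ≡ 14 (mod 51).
4

Since gcd(29, 51) = 1 divides 14, a solution exists.
Multiply both sides by the inverse of 29 mod 51:
  29^(-1) mod 51 = 44
  x ≡ 44 × 14 ≡ 616 ≡ 4 (mod 51)
Verification: 29 × 4 = 116 = 2 × 51 + 14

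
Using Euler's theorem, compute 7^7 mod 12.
By Euler: 7^{4} ≡ 1 (mod 12) since gcd(7, 12) = 1. 7 = 1×4 + 3. So 7^{7} ≡ 7^{3} ≡ 7 (mod 12)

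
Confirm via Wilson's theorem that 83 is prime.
(82)! mod 83 = 82. Since this equals -1 (mod 83), Wilson confirms 83 is prime.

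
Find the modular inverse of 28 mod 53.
28^(-1) ≡ 36 (mod 53). Verification: 28 × 36 = 1008 ≡ 1 (mod 53)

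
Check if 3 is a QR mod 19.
By Euler's criterion: 3^{9} ≡ 18 (mod 19). Since this equals -1 (≡ 18), 3 is not a QR.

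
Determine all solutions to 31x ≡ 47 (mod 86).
57

Since gcd(31, 86) = 1 divides 47, a solution exists.
Multiply both sides by the inverse of 31 mod 86:
  31^(-1) mod 86 = 25
  x ≡ 25 × 47 ≡ 1175 ≡ 57 (mod 86)
Verification: 31 × 57 = 1767 = 20 × 86 + 47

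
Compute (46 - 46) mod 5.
0

(46 - 46) = 0
0 mod 5 = 0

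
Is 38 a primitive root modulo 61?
No

To verify, check if 38^(60/q) ≢ 1 (mod 61) for each prime divisor q of 60
Divisors of 60 = 60: [1, 2, 3, 4, 5, 6, 10, 12, 15, 20, 30, 60]
  38^(60/2) = 38^30 ≡ 60 (mod 61)
  38^(60/3) = 38^20 ≡ 1 (mod 61)
  38^(60/5) = 38^12 ≡ 20 (mod 61)
Conclusion: 38 is not a primitive root modulo 61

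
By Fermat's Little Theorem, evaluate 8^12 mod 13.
By Fermat's Little Theorem, 8^{12} ≡ 1 (mod 13) since 13 is prime and gcd(8, 13) = 1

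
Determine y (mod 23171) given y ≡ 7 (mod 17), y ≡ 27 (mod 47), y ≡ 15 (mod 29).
15443

Using the Chinese Remainder Theorem:
M = product of moduli = 23171
For equation 1: M_1 = 1363, 1363 ≡ 3 (mod 17), inverse of 1363 mod 17 is 6 (check: 3 × 6 = 18 ≡ 1 (mod 17))
For equation 2: M_2 = 493, 493 ≡ 23 (mod 47), inverse of 493 mod 47 is 45 (check: 23 × 45 = 1035 ≡ 1 (mod 47))
For equation 3: M_3 = 799, 799 ≡ 16 (mod 29), inverse of 799 mod 29 is 20 (check: 16 × 20 = 320 ≡ 1 (mod 29))
Combine: y ≡ Σ r_i×M_i×(M_i⁻¹ mod m_i) = 7×1363×6 + 27×493×45 + 15×799×20 = 57246 + 598995 + 239700 = 895941
895941 mod 23171 = 15443
y ≡ 15443 (mod 23171)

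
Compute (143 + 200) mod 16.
7

(143 + 200) = 343
343 mod 16 = 7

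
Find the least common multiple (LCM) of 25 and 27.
675

First find GCD(25, 27) using the Euclidean algorithm:
25 = 0 × 27 + 25
27 = 1 × 25 + 2
25 = 12 × 2 + 1
2 = 2 × 1 + 0
GCD(25, 27) = 1

LCM formula: LCM(a, b) = (a × b) / GCD(a, b)
LCM(25, 27) = (25 × 27) / 1
LCM(25, 27) = 675 / 1
LCM(25, 27) = 675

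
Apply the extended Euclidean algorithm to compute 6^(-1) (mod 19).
Extended GCD: 6(-3) + 19(1) = 1. So 6^(-1) ≡ 16 ≡ 16 (mod 19). Verify: 6 × 16 = 96 ≡ 1 (mod 19)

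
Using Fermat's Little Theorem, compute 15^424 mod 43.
By Fermat: 15^{42} ≡ 1 (mod 43). 424 ≡ 4 (mod 42). So 15^{424} ≡ 15^{4} ≡ 14 (mod 43)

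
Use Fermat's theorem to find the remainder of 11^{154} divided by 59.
53

By Fermat's Little Theorem, a^(p-1) ≡ 1 (mod p) for prime p and gcd(a, p) = 1
Here p = 59, so 11^58 ≡ 1 (mod 59)
We can reduce the exponent: 154 mod 58 = 38
So 11^154 ≡ 11^38 (mod 59)
Computing: 11^38 mod 59 = 53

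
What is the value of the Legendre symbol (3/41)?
(3/41) = 3^{20} mod 41 = -1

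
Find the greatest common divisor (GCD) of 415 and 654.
1

Using the Euclidean algorithm:
415 = 0 × 654 + 415
654 = 1 × 415 + 239
415 = 1 × 239 + 176
239 = 1 × 176 + 63
176 = 2 × 63 + 50
63 = 1 × 50 + 13
50 = 3 × 13 + 11
13 = 1 × 11 + 2
11 = 5 × 2 + 1
2 = 2 × 1 + 0

GCD(415, 654) = 1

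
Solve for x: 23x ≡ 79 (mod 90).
23

Since gcd(23, 90) = 1 divides 79, a solution exists.
Multiply both sides by the inverse of 23 mod 90:
  23^(-1) mod 90 = 47
  x ≡ 47 × 79 ≡ 3713 ≡ 23 (mod 90)
Verification: 23 × 23 = 529 = 5 × 90 + 79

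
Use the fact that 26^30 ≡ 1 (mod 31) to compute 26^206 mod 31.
By Fermat: 26^{30} ≡ 1 (mod 31). 206 = 6×30 + 26. So 26^{206} ≡ 26^{26} ≡ 25 (mod 31)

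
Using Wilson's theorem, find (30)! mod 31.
By Wilson's theorem, (30)! ≡ -1 ≡ 30 (mod 31)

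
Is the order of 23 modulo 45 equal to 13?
No, the actual order is 12, not 13.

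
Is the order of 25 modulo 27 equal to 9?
Yes, ord_27(25) = 9.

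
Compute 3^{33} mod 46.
1

Using successive squaring:
Binary expansion of 33: 100001
Powers of 3 mod 46 (each is the square of the previous):
  3^1 ≡ 3 (mod 46)
  3^2 ≡ 3² = 9 ≡ 9 (mod 46)
  3^4 ≡ 9² = 81 ≡ 35 (mod 46)
  3^8 ≡ 35² = 1225 ≡ 29 (mod 46)
  3^16 ≡ 29² = 841 ≡ 13 (mod 46)
  3^32 ≡ 13² = 169 ≡ 31 (mod 46)
33 = 32 + 1, so 3^33 = 3^32 × 3^1 ≡ 31 × 3 (mod 46)
Multiplying step by step:
  31 × 3 = 93 ≡ 1 (mod 46)
Result: 3^33 ≡ 1 (mod 46)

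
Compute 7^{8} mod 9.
4

Using successive squaring:
Binary expansion of 8: 1000
Powers of 7 mod 9 (each is the square of the previous):
  7^1 ≡ 7 (mod 9)
  7^2 ≡ 7² = 49 ≡ 4 (mod 9)
  7^4 ≡ 4² = 16 ≡ 7 (mod 9)
  7^8 ≡ 7² = 49 ≡ 4 (mod 9)
8 is a power of 2, so 7^8 is the last square: ≡ 4 (mod 9)
Result: 7^8 ≡ 4 (mod 9)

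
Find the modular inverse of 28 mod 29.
28^(-1) ≡ 28 (mod 29). Verification: 28 × 28 = 784 ≡ 1 (mod 29)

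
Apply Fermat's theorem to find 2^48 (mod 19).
By Fermat: 2^{18} ≡ 1 (mod 19). 48 = 2×18 + 12. So 2^{48} ≡ 2^{12} ≡ 11 (mod 19)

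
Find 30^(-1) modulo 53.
23

Using Extended Euclidean Algorithm:
gcd(30, 53) = 1
Bezout coefficients: 30 × 23 + 53 × -13 = 1
So 30 × 23 ≡ 1 (mod 53)
The inverse is 23 mod 53 = 23
Verification: 30 × 23 = 690 = 13 × 53 + 1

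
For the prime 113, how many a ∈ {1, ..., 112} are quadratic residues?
For prime 113, there are (p-1)/2 = (113-1)/2 = 56 quadratic residues (excluding 0).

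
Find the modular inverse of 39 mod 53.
39^(-1) ≡ 34 (mod 53). Verification: 39 × 34 = 1326 ≡ 1 (mod 53)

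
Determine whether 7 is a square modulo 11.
By Euler's criterion: 7^{5} ≡ 10 (mod 11). Since this equals -1 (≡ 10), 7 is not a QR.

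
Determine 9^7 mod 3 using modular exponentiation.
9 ≡ 0 (mod 3). 7 = 4 + 2 + 1 (binary 111). Repeated squaring mod 3: 0^1 ≡ 0; 0^2 ≡ 0² = 0 ≡ 0; 0^4 ≡ 0² = 0 ≡ 0. Multiply: 9^7 ≡ 0^4 × 0^2 × 0^1 ≡ 0 × 0 × 0 (mod 3): 0 × 0 = 0 ≡ 0; 0 × 0 = 0 ≡ 0. So 9^7 ≡ 0 (mod 3).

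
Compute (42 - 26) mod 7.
2

(42 - 26) = 16
16 mod 7 = 2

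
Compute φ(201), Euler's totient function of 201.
132

Prime factorization: 201 = 3 × 67
Using the formula φ(n) = n × Π(1 - 1/p) for each prime factor p:
φ(201) = 201 × (1 - 1/3) × (1 - 1/67)
φ(201) = 132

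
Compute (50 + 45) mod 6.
5

(50 + 45) = 95
95 mod 6 = 5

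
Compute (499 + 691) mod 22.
2

(499 + 691) = 1190
1190 mod 22 = 2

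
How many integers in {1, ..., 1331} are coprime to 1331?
1210

Prime factorization: 1331 = 11^3
Using the formula φ(n) = n × Π(1 - 1/p) for each prime factor p:
φ(1331) = 1331 × (1 - 1/11)
φ(1331) = 1210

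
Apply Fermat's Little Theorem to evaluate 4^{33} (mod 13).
12

By Fermat's Little Theorem, a^(p-1) ≡ 1 (mod p) for prime p and gcd(a, p) = 1
Here p = 13, so 4^12 ≡ 1 (mod 13)
We can reduce the exponent: 33 mod 12 = 9
So 4^33 ≡ 4^9 (mod 13)
Computing: 4^9 mod 13 = 12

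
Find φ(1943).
1848

Prime factorization: 1943 = 29 × 67
Using the formula φ(n) = n × Π(1 - 1/p) for each prime factor p:
φ(1943) = 1943 × (1 - 1/29) × (1 - 1/67)
φ(1943) = 1848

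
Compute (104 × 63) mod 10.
2

(104 × 63) = 6552
6552 mod 10 = 2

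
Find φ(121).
110

Prime factorization: 121 = 11^2
Using the formula φ(n) = n × Π(1 - 1/p) for each prime factor p:
φ(121) = 121 × (1 - 1/11)
φ(121) = 110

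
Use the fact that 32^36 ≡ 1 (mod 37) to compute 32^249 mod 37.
By Fermat: 32^{36} ≡ 1 (mod 37). 249 = 6×36 + 33. So 32^{249} ≡ 32^{33} ≡ 29 (mod 37)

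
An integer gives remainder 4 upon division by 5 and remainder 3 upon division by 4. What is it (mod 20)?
M = 5 × 4 = 20. M₁ = 4, y₁ ≡ 4 (mod 5). M₂ = 5, y₂ ≡ 1 (mod 4). r = 4×4×4 + 3×5×1 ≡ 19 (mod 20). The smallest positive such number is 19.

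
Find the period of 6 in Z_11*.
Powers of 6 mod 11: 6^1≡6, 6^2≡3, 6^3≡7, 6^4≡9, 6^5≡10, 6^6≡5, 6^7≡8, 6^8≡4, 6^9≡2, 6^10≡1. Order = 10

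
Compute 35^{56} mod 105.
70

Using successive squaring:
Binary expansion of 56: 111000
Powers of 35 mod 105 (each is the square of the previous):
  35^1 ≡ 35 (mod 105)
  35^2 ≡ 35² = 1225 ≡ 70 (mod 105)
  35^4 ≡ 70² = 4900 ≡ 70 (mod 105)
  35^8 ≡ 70² = 4900 ≡ 70 (mod 105)
  35^16 ≡ 70² = 4900 ≡ 70 (mod 105)
  35^32 ≡ 70² = 4900 ≡ 70 (mod 105)
56 = 32 + 16 + 8, so 35^56 = 35^32 × 35^16 × 35^8 ≡ 70 × 70 × 70 (mod 105)
Multiplying step by step:
  70 × 70 = 4900 ≡ 70 (mod 105)
  70 × 70 = 4900 ≡ 70 (mod 105)
Result: 35^56 ≡ 70 (mod 105)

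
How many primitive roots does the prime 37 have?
Number of primitive roots mod 37 = φ(36) = 12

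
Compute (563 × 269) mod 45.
22

(563 × 269) = 151447
151447 mod 45 = 22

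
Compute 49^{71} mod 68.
25

Using successive squaring:
Binary expansion of 71: 1000111
Powers of 49 mod 68 (each is the square of the previous):
  49^1 ≡ 49 (mod 68)
  49^2 ≡ 49² = 2401 ≡ 21 (mod 68)
  49^4 ≡ 21² = 441 ≡ 33 (mod 68)
  49^8 ≡ 33² = 1089 ≡ 1 (mod 68)
  49^16 ≡ 1² = 1 ≡ 1 (mod 68)
  49^32 ≡ 1² = 1 ≡ 1 (mod 68)
  49^64 ≡ 1² = 1 ≡ 1 (mod 68)
71 = 64 + 4 + 2 + 1, so 49^71 = 49^64 × 49^4 × 49^2 × 49^1 ≡ 1 × 33 × 21 × 49 (mod 68)
Multiplying step by step:
  1 × 33 = 33 ≡ 33 (mod 68)
  33 × 21 = 693 ≡ 13 (mod 68)
  13 × 49 = 637 ≡ 25 (mod 68)
Result: 49^71 ≡ 25 (mod 68)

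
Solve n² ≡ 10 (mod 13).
The square roots of 10 mod 13 are 7 and 6. Verify: 7² = 49 ≡ 10 (mod 13)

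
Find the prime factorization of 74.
2 × 37

Divide by primes starting from smallest:
74 ÷ 2 = 37
37 ÷ 37 = 1

74 = 2 × 37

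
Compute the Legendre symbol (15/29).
(15/29) = 15^{14} mod 29 = -1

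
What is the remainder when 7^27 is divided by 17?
Using Fermat: 7^{16} ≡ 1 (mod 17). 27 ≡ 11 (mod 16). So 7^{27} ≡ 7^{11} ≡ 14 (mod 17)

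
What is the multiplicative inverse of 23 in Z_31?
23^(-1) ≡ 27 (mod 31). Verification: 23 × 27 = 621 ≡ 1 (mod 31)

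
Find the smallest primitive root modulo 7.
p - 1 = 6 has prime divisors 2, 3. h is a primitive root mod 7 iff h^(6/q) ≢ 1 (mod 7) for each such q.
h = 2: 2^3 ≡ 1, 2^2 ≡ 4 (mod 7); 2^3 ≡ 1, so not a primitive root.
h = 3: 3^3 ≡ 6, 3^2 ≡ 2 (mod 7); none is 1, so 3 has order 6 and is a primitive root.
The smallest primitive root mod 7 is g = 3.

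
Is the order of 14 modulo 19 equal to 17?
No, the actual order is 18, not 17.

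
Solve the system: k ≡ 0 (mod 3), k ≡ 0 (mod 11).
M = 3 × 11 = 33. M₁ = 11, y₁ ≡ 2 (mod 3). M₂ = 3, y₂ ≡ 4 (mod 11). k = 0×11×2 + 0×3×4 ≡ 0 (mod 33)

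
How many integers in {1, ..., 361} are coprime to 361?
342

Prime factorization: 361 = 19^2
Using the formula φ(n) = n × Π(1 - 1/p) for each prime factor p:
φ(361) = 361 × (1 - 1/19)
φ(361) = 342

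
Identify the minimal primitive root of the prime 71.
p - 1 = 70 has prime divisors 2, 5, 7. h is a primitive root mod 71 iff h^(70/q) ≢ 1 (mod 71) for each such q.
h = 2: 2^35 ≡ 1, 2^14 ≡ 54, 2^10 ≡ 30 (mod 71); 2^35 ≡ 1, so not a primitive root.
h = 3: 3^35 ≡ 1, 3^14 ≡ 54, 3^10 ≡ 48 (mod 71); 3^35 ≡ 1, so not a primitive root.
h = 4: 4^35 ≡ 1, 4^14 ≡ 5, 4^10 ≡ 48 (mod 71); 4^35 ≡ 1, so not a primitive root.
h = 5: 5^35 ≡ 1, 5^14 ≡ 57, 5^10 ≡ 1 (mod 71); 5^35 ≡ 1, so not a primitive root.
h = 6: 6^35 ≡ 1, 6^14 ≡ 5, 6^10 ≡ 20 (mod 71); 6^35 ≡ 1, so not a primitive root.
h = 7: 7^35 ≡ 70, 7^14 ≡ 54, 7^10 ≡ 45 (mod 71); none is 1, so 7 has order 70 and is a primitive root.
The smallest primitive root mod 71 is g = 7.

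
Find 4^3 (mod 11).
3 = 2 + 1 (binary 11). Repeated squaring mod 11: 4^1 ≡ 4; 4^2 ≡ 4² = 16 ≡ 5. Multiply: 4^3 = 4^2 × 4^1 ≡ 5 × 4 (mod 11): 5 × 4 = 20 ≡ 9. So 4^3 ≡ 9 (mod 11).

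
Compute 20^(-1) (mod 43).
20^(-1) ≡ 28 (mod 43). Verification: 20 × 28 = 560 ≡ 1 (mod 43)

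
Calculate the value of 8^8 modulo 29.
8 = 8 (binary 1000). Repeated squaring mod 29: 8^1 ≡ 8; 8^2 ≡ 8² = 64 ≡ 6; 8^4 ≡ 6² = 36 ≡ 7; 8^8 ≡ 7² = 49 ≡ 20. So 8^8 ≡ 20 (mod 29).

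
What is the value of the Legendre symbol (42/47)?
(42/47) = 42^{23} mod 47 = 1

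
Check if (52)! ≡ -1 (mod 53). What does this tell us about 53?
(52)! mod 53 = 52. Since this equals -1 (mod 53), Wilson confirms 53 is prime.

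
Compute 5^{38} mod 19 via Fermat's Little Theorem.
6

By Fermat's Little Theorem, a^(p-1) ≡ 1 (mod p) for prime p and gcd(a, p) = 1
Here p = 19, so 5^18 ≡ 1 (mod 19)
We can reduce the exponent: 38 mod 18 = 2
So 5^38 ≡ 5^2 (mod 19)
Computing: 5^2 mod 19 = 6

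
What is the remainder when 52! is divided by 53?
By Wilson's theorem, (52)! ≡ -1 ≡ 52 (mod 53)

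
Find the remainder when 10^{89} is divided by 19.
By Fermat: 10^{18} ≡ 1 (mod 19). 89 = 4×18 + 17. So 10^{89} ≡ 10^{17} ≡ 2 (mod 19)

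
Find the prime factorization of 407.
11 × 37

Divide by primes starting from smallest:
407 ÷ 11 = 37
37 ÷ 37 = 1

407 = 11 × 37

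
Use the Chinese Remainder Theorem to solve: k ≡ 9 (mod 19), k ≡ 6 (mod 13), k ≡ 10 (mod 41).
2593

Using the Chinese Remainder Theorem:
M = product of moduli = 10127
For equation 1: M_1 = 533, 533 ≡ 1 (mod 19), inverse of 533 mod 19 is 1 (check: 1 × 1 = 1 ≡ 1 (mod 19))
For equation 2: M_2 = 779, 779 ≡ 12 (mod 13), inverse of 779 mod 13 is 12 (check: 12 × 12 = 144 ≡ 1 (mod 13))
For equation 3: M_3 = 247, 247 ≡ 1 (mod 41), inverse of 247 mod 41 is 1 (check: 1 × 1 = 1 ≡ 1 (mod 41))
Combine: k ≡ Σ r_i×M_i×(M_i⁻¹ mod m_i) = 9×533×1 + 6×779×12 + 10×247×1 = 4797 + 56088 + 2470 = 63355
63355 mod 10127 = 2593
k ≡ 2593 (mod 10127)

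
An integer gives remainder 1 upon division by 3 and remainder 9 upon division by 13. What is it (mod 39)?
M = 3 × 13 = 39. M₁ = 13, y₁ ≡ 1 (mod 3). M₂ = 3, y₂ ≡ 9 (mod 13). m = 1×13×1 + 9×3×9 ≡ 22 (mod 39). The smallest positive such number is 22.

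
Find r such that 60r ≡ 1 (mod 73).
60^(-1) ≡ 28 (mod 73). Verification: 60 × 28 = 1680 ≡ 1 (mod 73)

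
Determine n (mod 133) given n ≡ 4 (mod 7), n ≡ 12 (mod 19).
88

Using the Chinese Remainder Theorem:
M = product of moduli = 133
For equation 1: M_1 = 19, 19 ≡ 5 (mod 7), inverse of 19 mod 7 is 3 (check: 5 × 3 = 15 ≡ 1 (mod 7))
For equation 2: M_2 = 7, 7 ≡ 7 (mod 19), inverse of 7 mod 19 is 11 (check: 7 × 11 = 77 ≡ 1 (mod 19))
Combine: n ≡ Σ r_i×M_i×(M_i⁻¹ mod m_i) = 4×19×3 + 12×7×11 = 228 + 924 = 1152
1152 mod 133 = 88
n ≡ 88 (mod 133)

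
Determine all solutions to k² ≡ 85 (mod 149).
The square roots of 85 mod 149 are 95 and 54. Verify: 95² = 9025 ≡ 85 (mod 149)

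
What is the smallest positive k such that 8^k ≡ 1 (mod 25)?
Powers of 8 mod 25: 8^1≡8, 8^2≡14, 8^3≡12, 8^4≡21, 8^5≡18, 8^6≡19, 8^7≡2, 8^8≡16, 8^9≡3, 8^10≡24, 8^11≡17, 8^12≡11, 8^13≡13, 8^14≡4, 8^15≡7, 8^16≡6, 8^17≡23, 8^18≡9, 8^19≡22, 8^20≡1. Order = 20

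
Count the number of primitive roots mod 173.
Number of primitive roots mod 173 = φ(172) = 84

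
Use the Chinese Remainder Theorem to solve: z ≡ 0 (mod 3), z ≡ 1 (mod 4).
M = 3 × 4 = 12. M₁ = 4, y₁ ≡ 1 (mod 3). M₂ = 3, y₂ ≡ 3 (mod 4). z = 0×4×1 + 1×3×3 ≡ 9 (mod 12)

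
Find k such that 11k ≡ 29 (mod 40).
39

Since gcd(11, 40) = 1 divides 29, a solution exists.
Multiply both sides by the inverse of 11 mod 40:
  11^(-1) mod 40 = 11
  x ≡ 11 × 29 ≡ 319 ≡ 39 (mod 40)
Verification: 11 × 39 = 429 = 10 × 40 + 29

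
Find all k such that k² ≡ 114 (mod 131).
The square roots of 114 mod 131 are 101 and 30. Verify: 101² = 10201 ≡ 114 (mod 131)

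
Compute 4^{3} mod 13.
12

Using successive squaring:
Binary expansion of 3: 11
Powers of 4 mod 13 (each is the square of the previous):
  4^1 ≡ 4 (mod 13)
  4^2 ≡ 4² = 16 ≡ 3 (mod 13)
3 = 2 + 1, so 4^3 = 4^2 × 4^1 ≡ 3 × 4 (mod 13)
Multiplying step by step:
  3 × 4 = 12 ≡ 12 (mod 13)
Result: 4^3 ≡ 12 (mod 13)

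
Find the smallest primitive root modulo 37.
p - 1 = 36 has prime divisors 2, 3. h is a primitive root mod 37 iff h^(36/q) ≢ 1 (mod 37) for each such q.
h = 2: 2^18 ≡ 36, 2^12 ≡ 26 (mod 37); none is 1, so 2 has order 36 and is a primitive root.
The smallest primitive root mod 37 is g = 2.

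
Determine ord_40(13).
Powers of 13 mod 40: 13^1≡13, 13^2≡9, 13^3≡37, 13^4≡1. Order = 4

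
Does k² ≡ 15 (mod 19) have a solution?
By Euler's criterion: 15^{9} ≡ 18 (mod 19). Since this equals -1 (≡ 18), 15 is not a QR.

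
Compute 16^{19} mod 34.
16

Using successive squaring:
Binary expansion of 19: 10011
Powers of 16 mod 34 (each is the square of the previous):
  16^1 ≡ 16 (mod 34)
  16^2 ≡ 16² = 256 ≡ 18 (mod 34)
  16^4 ≡ 18² = 324 ≡ 18 (mod 34)
  16^8 ≡ 18² = 324 ≡ 18 (mod 34)
  16^16 ≡ 18² = 324 ≡ 18 (mod 34)
19 = 16 + 2 + 1, so 16^19 = 16^16 × 16^2 × 16^1 ≡ 18 × 18 × 16 (mod 34)
Multiplying step by step:
  18 × 18 = 324 ≡ 18 (mod 34)
  18 × 16 = 288 ≡ 16 (mod 34)
Result: 16^19 ≡ 16 (mod 34)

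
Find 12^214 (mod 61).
Using Fermat: 12^{60} ≡ 1 (mod 61). 214 ≡ 34 (mod 60). So 12^{214} ≡ 12^{34} ≡ 57 (mod 61)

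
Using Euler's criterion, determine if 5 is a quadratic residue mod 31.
By Euler's criterion: 5^{15} ≡ 1 (mod 31). Since this equals 1, 5 is a QR.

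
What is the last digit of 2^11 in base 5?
Using Fermat: 2^{4} ≡ 1 (mod 5). 11 ≡ 3 (mod 4). So 2^{11} ≡ 2^{3} ≡ 3 (mod 5)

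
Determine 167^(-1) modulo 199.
167^(-1) ≡ 143 (mod 199). Verification: 167 × 143 = 23881 ≡ 1 (mod 199)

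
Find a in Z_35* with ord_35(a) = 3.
16 has order 3 mod 35 since 16^{3} ≡ 1 (mod 35) and no smaller power works.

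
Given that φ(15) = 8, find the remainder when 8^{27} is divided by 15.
By Euler: 8^{8} ≡ 1 (mod 15) since gcd(8, 15) = 1. 27 = 3×8 + 3. So 8^{27} ≡ 8^{3} ≡ 2 (mod 15)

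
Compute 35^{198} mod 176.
25

Using successive squaring:
Binary expansion of 198: 11000110
Powers of 35 mod 176 (each is the square of the previous):
  35^1 ≡ 35 (mod 176)
  35^2 ≡ 35² = 1225 ≡ 169 (mod 176)
  35^4 ≡ 169² = 28561 ≡ 49 (mod 176)
  35^8 ≡ 49² = 2401 ≡ 113 (mod 176)
  35^16 ≡ 113² = 12769 ≡ 97 (mod 176)
  35^32 ≡ 97² = 9409 ≡ 81 (mod 176)
  35^64 ≡ 81² = 6561 ≡ 49 (mod 176)
  35^128 ≡ 49² = 2401 ≡ 113 (mod 176)
198 = 128 + 64 + 4 + 2, so 35^198 = 35^128 × 35^64 × 35^4 × 35^2 ≡ 113 × 49 × 49 × 169 (mod 176)
Multiplying step by step:
  113 × 49 = 5537 ≡ 81 (mod 176)
  81 × 49 = 3969 ≡ 97 (mod 176)
  97 × 169 = 16393 ≡ 25 (mod 176)
Result: 35^198 ≡ 25 (mod 176)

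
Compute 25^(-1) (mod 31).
5

Using Extended Euclidean Algorithm:
gcd(25, 31) = 1
Bezout coefficients: 25 × 5 + 31 × -4 = 1
So 25 × 5 ≡ 1 (mod 31)
The inverse is 5 mod 31 = 5
Verification: 25 × 5 = 125 = 4 × 31 + 1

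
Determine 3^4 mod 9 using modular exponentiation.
4 = 4 (binary 100). Repeated squaring mod 9: 3^1 ≡ 3; 3^2 ≡ 3² = 9 ≡ 0; 3^4 ≡ 0² = 0 ≡ 0. So 3^4 ≡ 0 (mod 9).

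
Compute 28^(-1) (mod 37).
28^(-1) ≡ 4 (mod 37). Verification: 28 × 4 = 112 ≡ 1 (mod 37)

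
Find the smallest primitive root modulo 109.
p - 1 = 108 has prime divisors 2, 3. h is a primitive root mod 109 iff h^(108/q) ≢ 1 (mod 109) for each such q.
h = 2: 2^54 ≡ 108, 2^36 ≡ 1 (mod 109); 2^36 ≡ 1, so not a primitive root.
h = 3: 3^54 ≡ 1, 3^36 ≡ 63 (mod 109); 3^54 ≡ 1, so not a primitive root.
h = 4: 4^54 ≡ 1, 4^36 ≡ 1 (mod 109); 4^54 ≡ 1, so not a primitive root.
h = 5: 5^54 ≡ 1, 5^36 ≡ 63 (mod 109); 5^54 ≡ 1, so not a primitive root.
h = 6: 6^54 ≡ 108, 6^36 ≡ 63 (mod 109); none is 1, so 6 has order 108 and is a primitive root.
The smallest primitive root mod 109 is g = 6.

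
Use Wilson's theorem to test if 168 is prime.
(167)! mod 168 = 0. Since 0 ≢ -1 (mod 168), 168 is not prime.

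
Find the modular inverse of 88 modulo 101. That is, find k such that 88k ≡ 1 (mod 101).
31

Using Extended Euclidean Algorithm:
gcd(88, 101) = 1
Bezout coefficients: 88 × 31 + 101 × -27 = 1
So 88 × 31 ≡ 1 (mod 101)
The inverse is 31 mod 101 = 31
Verification: 88 × 31 = 2728 = 27 × 101 + 1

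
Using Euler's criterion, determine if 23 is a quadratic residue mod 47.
By Euler's criterion: 23^{23} ≡ 46 (mod 47). Since this equals -1 (≡ 46), 23 is not a QR.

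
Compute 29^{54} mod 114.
1

Using successive squaring:
Binary expansion of 54: 110110
Powers of 29 mod 114 (each is the square of the previous):
  29^1 ≡ 29 (mod 114)
  29^2 ≡ 29² = 841 ≡ 43 (mod 114)
  29^4 ≡ 43² = 1849 ≡ 25 (mod 114)
  29^8 ≡ 25² = 625 ≡ 55 (mod 114)
  29^16 ≡ 55² = 3025 ≡ 61 (mod 114)
  29^32 ≡ 61² = 3721 ≡ 73 (mod 114)
54 = 32 + 16 + 4 + 2, so 29^54 = 29^32 × 29^16 × 29^4 × 29^2 ≡ 73 × 61 × 25 × 43 (mod 114)
Multiplying step by step:
  73 × 61 = 4453 ≡ 7 (mod 114)
  7 × 25 = 175 ≡ 61 (mod 114)
  61 × 43 = 2623 ≡ 1 (mod 114)
Result: 29^54 ≡ 1 (mod 114)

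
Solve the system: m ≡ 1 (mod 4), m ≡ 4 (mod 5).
M = 4 × 5 = 20. M₁ = 5, y₁ ≡ 1 (mod 4). M₂ = 4, y₂ ≡ 4 (mod 5). m = 1×5×1 + 4×4×4 ≡ 9 (mod 20)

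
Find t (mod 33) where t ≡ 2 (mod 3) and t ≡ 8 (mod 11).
M = 3 × 11 = 33. M₁ = 11, y₁ ≡ 2 (mod 3). M₂ = 3, y₂ ≡ 4 (mod 11). t = 2×11×2 + 8×3×4 ≡ 8 (mod 33)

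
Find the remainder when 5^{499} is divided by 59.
By Fermat: 5^{58} ≡ 1 (mod 59). 499 = 8×58 + 35. So 5^{499} ≡ 5^{35} ≡ 49 (mod 59)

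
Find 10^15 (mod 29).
Using repeated squaring. 15 = 8 + 4 + 2 + 1 (binary 1111). Repeated squaring mod 29: 10^1 ≡ 10; 10^2 ≡ 10² = 100 ≡ 13; 10^4 ≡ 13² = 169 ≡ 24; 10^8 ≡ 24² = 576 ≡ 25. Multiply: 10^15 = 10^8 × 10^4 × 10^2 × 10^1 ≡ 25 × 24 × 13 × 10 (mod 29): 25 × 24 = 600 ≡ 20; 20 × 13 = 260 ≡ 28; 28 × 10 = 280 ≡ 19. So 10^15 ≡ 19 (mod 29).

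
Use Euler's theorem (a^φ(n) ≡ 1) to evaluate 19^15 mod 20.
By Euler: 19^{8} ≡ 1 (mod 20) since gcd(19, 20) = 1. 15 = 1×8 + 7. So 19^{15} ≡ 19^{7} ≡ 19 (mod 20)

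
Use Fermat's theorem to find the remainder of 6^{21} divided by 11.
6

By Fermat's Little Theorem, a^(p-1) ≡ 1 (mod p) for prime p and gcd(a, p) = 1
Here p = 11, so 6^10 ≡ 1 (mod 11)
We can reduce the exponent: 21 mod 10 = 1
So 6^21 ≡ 6^1 (mod 11)
Computing: 6^1 mod 11 = 6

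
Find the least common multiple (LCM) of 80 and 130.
1040

First find GCD(80, 130) using the Euclidean algorithm:
80 = 0 × 130 + 80
130 = 1 × 80 + 50
80 = 1 × 50 + 30
50 = 1 × 30 + 20
30 = 1 × 20 + 10
20 = 2 × 10 + 0
GCD(80, 130) = 10

LCM formula: LCM(a, b) = (a × b) / GCD(a, b)
LCM(80, 130) = (80 × 130) / 10
LCM(80, 130) = 10400 / 10
LCM(80, 130) = 1040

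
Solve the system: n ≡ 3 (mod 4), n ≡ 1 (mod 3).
M = 4 × 3 = 12. M₁ = 3, y₁ ≡ 3 (mod 4). M₂ = 4, y₂ ≡ 1 (mod 3). n = 3×3×3 + 1×4×1 ≡ 7 (mod 12)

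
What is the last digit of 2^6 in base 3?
6 = 4 + 2 (binary 110). Repeated squaring mod 3: 2^1 ≡ 2; 2^2 ≡ 2² = 4 ≡ 1; 2^4 ≡ 1² = 1 ≡ 1. Multiply: 2^6 = 2^4 × 2^2 ≡ 1 × 1 (mod 3): 1 × 1 = 1 ≡ 1. So 2^6 ≡ 1 (mod 3).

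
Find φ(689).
624

Prime factorization: 689 = 13 × 53
Using the formula φ(n) = n × Π(1 - 1/p) for each prime factor p:
φ(689) = 689 × (1 - 1/13) × (1 - 1/53)
φ(689) = 624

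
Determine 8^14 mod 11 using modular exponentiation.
Using Fermat: 8^{10} ≡ 1 (mod 11). 14 ≡ 4 (mod 10). So 8^{14} ≡ 8^{4} ≡ 4 (mod 11)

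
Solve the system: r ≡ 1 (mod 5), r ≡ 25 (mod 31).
M = 5 × 31 = 155. M₁ = 31, y₁ ≡ 1 (mod 5). M₂ = 5, y₂ ≡ 25 (mod 31). r = 1×31×1 + 25×5×25 ≡ 56 (mod 155)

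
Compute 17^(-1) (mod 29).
12

Using Extended Euclidean Algorithm:
gcd(17, 29) = 1
Bezout coefficients: 17 × 12 + 29 × -7 = 1
So 17 × 12 ≡ 1 (mod 29)
The inverse is 12 mod 29 = 12
Verification: 17 × 12 = 204 = 7 × 29 + 1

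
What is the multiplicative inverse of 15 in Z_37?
15^(-1) ≡ 5 (mod 37). Verification: 15 × 5 = 75 ≡ 1 (mod 37)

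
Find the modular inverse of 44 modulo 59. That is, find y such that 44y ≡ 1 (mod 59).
55

Using Extended Euclidean Algorithm:
gcd(44, 59) = 1
Bezout coefficients: 44 × -4 + 59 × 3 = 1
So 44 × -4 ≡ 1 (mod 59)
The inverse is -4 mod 59 = 55
Verification: 44 × 55 = 2420 = 41 × 59 + 1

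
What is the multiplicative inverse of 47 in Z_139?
47^(-1) ≡ 71 (mod 139). Verification: 47 × 71 = 3337 ≡ 1 (mod 139)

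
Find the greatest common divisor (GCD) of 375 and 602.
1

Using the Euclidean algorithm:
375 = 0 × 602 + 375
602 = 1 × 375 + 227
375 = 1 × 227 + 148
227 = 1 × 148 + 79
148 = 1 × 79 + 69
79 = 1 × 69 + 10
69 = 6 × 10 + 9
10 = 1 × 9 + 1
9 = 9 × 1 + 0

GCD(375, 602) = 1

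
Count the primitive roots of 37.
12

The number of primitive roots modulo p is φ(p-1) = φ(36)
φ(36) = 12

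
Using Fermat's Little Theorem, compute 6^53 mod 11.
By Fermat: 6^{10} ≡ 1 (mod 11). 53 = 5×10 + 3. So 6^{53} ≡ 6^{3} ≡ 7 (mod 11)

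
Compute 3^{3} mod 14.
13

Using successive squaring:
Binary expansion of 3: 11
Powers of 3 mod 14 (each is the square of the previous):
  3^1 ≡ 3 (mod 14)
  3^2 ≡ 3² = 9 ≡ 9 (mod 14)
3 = 2 + 1, so 3^3 = 3^2 × 3^1 ≡ 9 × 3 (mod 14)
Multiplying step by step:
  9 × 3 = 27 ≡ 13 (mod 14)
Result: 3^3 ≡ 13 (mod 14)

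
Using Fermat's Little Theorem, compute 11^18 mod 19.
By Fermat's Little Theorem, 11^{18} ≡ 1 (mod 19) since 19 is prime and gcd(11, 19) = 1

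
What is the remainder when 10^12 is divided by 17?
Using repeated squaring. 12 = 8 + 4 (binary 1100). Repeated squaring mod 17: 10^1 ≡ 10; 10^2 ≡ 10² = 100 ≡ 15; 10^4 ≡ 15² = 225 ≡ 4; 10^8 ≡ 4² = 16 ≡ 16. Multiply: 10^12 = 10^8 × 10^4 ≡ 16 × 4 (mod 17): 16 × 4 = 64 ≡ 13. So 10^12 ≡ 13 (mod 17).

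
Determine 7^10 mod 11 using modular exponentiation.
10 = 8 + 2 (binary 1010). Repeated squaring mod 11: 7^1 ≡ 7; 7^2 ≡ 7² = 49 ≡ 5; 7^4 ≡ 5² = 25 ≡ 3; 7^8 ≡ 3² = 9 ≡ 9. Multiply: 7^10 = 7^8 × 7^2 ≡ 9 × 5 (mod 11): 9 × 5 = 45 ≡ 1. So 7^10 ≡ 1 (mod 11).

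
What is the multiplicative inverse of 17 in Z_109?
17^(-1) ≡ 77 (mod 109). Verification: 17 × 77 = 1309 ≡ 1 (mod 109)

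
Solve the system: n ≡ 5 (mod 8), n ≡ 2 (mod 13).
M = 8 × 13 = 104. M₁ = 13, y₁ ≡ 5 (mod 8). M₂ = 8, y₂ ≡ 5 (mod 13). n = 5×13×5 + 2×8×5 ≡ 93 (mod 104)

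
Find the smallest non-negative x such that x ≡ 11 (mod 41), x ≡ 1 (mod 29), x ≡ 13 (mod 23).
12065

Using the Chinese Remainder Theorem:
M = product of moduli = 27347
For equation 1: M_1 = 667, 667 ≡ 11 (mod 41), inverse of 667 mod 41 is 15 (check: 11 × 15 = 165 ≡ 1 (mod 41))
For equation 2: M_2 = 943, 943 ≡ 15 (mod 29), inverse of 943 mod 29 is 2 (check: 15 × 2 = 30 ≡ 1 (mod 29))
For equation 3: M_3 = 1189, 1189 ≡ 16 (mod 23), inverse of 1189 mod 23 is 13 (check: 16 × 13 = 208 ≡ 1 (mod 23))
Combine: x ≡ Σ r_i×M_i×(M_i⁻¹ mod m_i) = 11×667×15 + 1×943×2 + 13×1189×13 = 110055 + 1886 + 200941 = 312882
312882 mod 27347 = 12065
x ≡ 12065 (mod 27347)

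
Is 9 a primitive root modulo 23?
No

To verify, check if 9^(22/q) ≢ 1 (mod 23) for each prime divisor q of 22
Divisors of 22 = 22: [1, 2, 11, 22]
  9^(22/2) = 9^11 ≡ 1 (mod 23)
  9^(22/11) = 9^2 ≡ 12 (mod 23)
Conclusion: 9 is not a primitive root modulo 23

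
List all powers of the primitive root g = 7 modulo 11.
g^1, g^2, ..., g^{10} mod 11: {7, 5, 2, 3, 10, 4, 6, 9, 8, 1}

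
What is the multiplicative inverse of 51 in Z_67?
51^(-1) ≡ 46 (mod 67). Verification: 51 × 46 = 2346 ≡ 1 (mod 67)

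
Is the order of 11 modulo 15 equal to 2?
Yes, ord_15(11) = 2.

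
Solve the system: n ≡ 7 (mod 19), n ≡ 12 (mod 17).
M = 19 × 17 = 323. M₁ = 17, y₁ ≡ 9 (mod 19). M₂ = 19, y₂ ≡ 9 (mod 17). n = 7×17×9 + 12×19×9 ≡ 216 (mod 323)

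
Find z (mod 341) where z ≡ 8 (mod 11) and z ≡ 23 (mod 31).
M = 11 × 31 = 341. M₁ = 31, y₁ ≡ 5 (mod 11). M₂ = 11, y₂ ≡ 17 (mod 31). z = 8×31×5 + 23×11×17 ≡ 85 (mod 341)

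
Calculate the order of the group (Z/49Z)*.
42

Prime factorization: 49 = 7^2
Using the formula φ(n) = n × Π(1 - 1/p) for each prime factor p:
φ(49) = 49 × (1 - 1/7)
φ(49) = 42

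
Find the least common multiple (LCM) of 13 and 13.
13

First find GCD(13, 13) using the Euclidean algorithm:
13 = 1 × 13 + 0
GCD(13, 13) = 13

LCM formula: LCM(a, b) = (a × b) / GCD(a, b)
LCM(13, 13) = (13 × 13) / 13
LCM(13, 13) = 169 / 13
LCM(13, 13) = 13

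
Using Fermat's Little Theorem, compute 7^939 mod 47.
By Fermat: 7^{46} ≡ 1 (mod 47). 939 ≡ 19 (mod 46). So 7^{939} ≡ 7^{19} ≡ 12 (mod 47)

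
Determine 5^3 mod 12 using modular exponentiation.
3 = 2 + 1 (binary 11). Repeated squaring mod 12: 5^1 ≡ 5; 5^2 ≡ 5² = 25 ≡ 1. Multiply: 5^3 = 5^2 × 5^1 ≡ 1 × 5 (mod 12): 1 × 5 = 5 ≡ 5. So 5^3 ≡ 5 (mod 12).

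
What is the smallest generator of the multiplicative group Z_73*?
p - 1 = 72 has prime divisors 2, 3. h is a primitive root mod 73 iff h^(72/q) ≢ 1 (mod 73) for each such q.
h = 2: 2^36 ≡ 1, 2^24 ≡ 64 (mod 73); 2^36 ≡ 1, so not a primitive root.
h = 3: 3^36 ≡ 1, 3^24 ≡ 1 (mod 73); 3^36 ≡ 1, so not a primitive root.
h = 4: 4^36 ≡ 1, 4^24 ≡ 8 (mod 73); 4^36 ≡ 1, so not a primitive root.
h = 5: 5^36 ≡ 72, 5^24 ≡ 8 (mod 73); none is 1, so 5 has order 72 and is a primitive root.
The smallest primitive root mod 73 is g = 5.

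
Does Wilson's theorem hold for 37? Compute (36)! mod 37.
(36)! mod 37 = 36. Since this equals -1 (mod 37), Wilson confirms 37 is prime.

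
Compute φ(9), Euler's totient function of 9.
6

Prime factorization: 9 = 3^2
Using the formula φ(n) = n × Π(1 - 1/p) for each prime factor p:
φ(9) = 9 × (1 - 1/3)
φ(9) = 6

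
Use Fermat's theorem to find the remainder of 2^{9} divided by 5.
2

By Fermat's Little Theorem, a^(p-1) ≡ 1 (mod p) for prime p and gcd(a, p) = 1
Here p = 5, so 2^4 ≡ 1 (mod 5)
We can reduce the exponent: 9 mod 4 = 1
So 2^9 ≡ 2^1 (mod 5)
Computing: 2^1 mod 5 = 2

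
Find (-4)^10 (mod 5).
(-4) ≡ 1 (mod 5). 10 = 8 + 2 (binary 1010). Repeated squaring mod 5: 1^1 ≡ 1; 1^2 ≡ 1² = 1 ≡ 1; 1^4 ≡ 1² = 1 ≡ 1; 1^8 ≡ 1² = 1 ≡ 1. Multiply: (-4)^10 ≡ 1^8 × 1^2 ≡ 1 × 1 (mod 5): 1 × 1 = 1 ≡ 1. So (-4)^10 ≡ 1 (mod 5).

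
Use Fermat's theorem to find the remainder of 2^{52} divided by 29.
20

By Fermat's Little Theorem, a^(p-1) ≡ 1 (mod p) for prime p and gcd(a, p) = 1
Here p = 29, so 2^28 ≡ 1 (mod 29)
We can reduce the exponent: 52 mod 28 = 24
So 2^52 ≡ 2^24 (mod 29)
Computing: 2^24 mod 29 = 20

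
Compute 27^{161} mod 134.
45

Using successive squaring:
Binary expansion of 161: 10100001
Powers of 27 mod 134 (each is the square of the previous):
  27^1 ≡ 27 (mod 134)
  27^2 ≡ 27² = 729 ≡ 59 (mod 134)
  27^4 ≡ 59² = 3481 ≡ 131 (mod 134)
  27^8 ≡ 131² = 17161 ≡ 9 (mod 134)
  27^16 ≡ 9² = 81 ≡ 81 (mod 134)
  27^32 ≡ 81² = 6561 ≡ 129 (mod 134)
  27^64 ≡ 129² = 16641 ≡ 25 (mod 134)
  27^128 ≡ 25² = 625 ≡ 89 (mod 134)
161 = 128 + 32 + 1, so 27^161 = 27^128 × 27^32 × 27^1 ≡ 89 × 129 × 27 (mod 134)
Multiplying step by step:
  89 × 129 = 11481 ≡ 91 (mod 134)
  91 × 27 = 2457 ≡ 45 (mod 134)
Result: 27^161 ≡ 45 (mod 134)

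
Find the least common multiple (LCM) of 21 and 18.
126

First find GCD(21, 18) using the Euclidean algorithm:
21 = 1 × 18 + 3
18 = 6 × 3 + 0
GCD(21, 18) = 3

LCM formula: LCM(a, b) = (a × b) / GCD(a, b)
LCM(21, 18) = (21 × 18) / 3
LCM(21, 18) = 378 / 3
LCM(21, 18) = 126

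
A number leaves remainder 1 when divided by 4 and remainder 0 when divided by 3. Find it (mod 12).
M = 4 × 3 = 12. M₁ = 3, y₁ ≡ 3 (mod 4). M₂ = 4, y₂ ≡ 1 (mod 3). m = 1×3×3 + 0×4×1 ≡ 9 (mod 12)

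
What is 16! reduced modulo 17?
By Wilson's theorem, (16)! ≡ -1 ≡ 16 (mod 17)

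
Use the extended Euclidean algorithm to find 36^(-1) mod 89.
Extended GCD: 36(-42) + 89(17) = 1. So 36^(-1) ≡ 47 ≡ 47 (mod 89). Verify: 36 × 47 = 1692 ≡ 1 (mod 89)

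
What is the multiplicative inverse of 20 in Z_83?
54

Using Extended Euclidean Algorithm:
gcd(20, 83) = 1
Bezout coefficients: 20 × -29 + 83 × 7 = 1
So 20 × -29 ≡ 1 (mod 83)
The inverse is -29 mod 83 = 54
Verification: 20 × 54 = 1080 = 13 × 83 + 1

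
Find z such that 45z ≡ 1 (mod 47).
45^(-1) ≡ 23 (mod 47). Verification: 45 × 23 = 1035 ≡ 1 (mod 47)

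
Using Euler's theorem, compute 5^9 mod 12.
By Euler: 5^{4} ≡ 1 (mod 12) since gcd(5, 12) = 1. 9 = 2×4 + 1. So 5^{9} ≡ 5^{1} ≡ 5 (mod 12)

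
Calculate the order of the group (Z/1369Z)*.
1332

Prime factorization: 1369 = 37^2
Using the formula φ(n) = n × Π(1 - 1/p) for each prime factor p:
φ(1369) = 1369 × (1 - 1/37)
φ(1369) = 1332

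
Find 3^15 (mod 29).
Using repeated squaring. 15 = 8 + 4 + 2 + 1 (binary 1111). Repeated squaring mod 29: 3^1 ≡ 3; 3^2 ≡ 3² = 9 ≡ 9; 3^4 ≡ 9² = 81 ≡ 23; 3^8 ≡ 23² = 529 ≡ 7. Multiply: 3^15 = 3^8 × 3^4 × 3^2 × 3^1 ≡ 7 × 23 × 9 × 3 (mod 29): 7 × 23 = 161 ≡ 16; 16 × 9 = 144 ≡ 28; 28 × 3 = 84 ≡ 26. So 3^15 ≡ 26 (mod 29).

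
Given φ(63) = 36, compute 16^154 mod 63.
By Euler: 16^{36} ≡ 1 (mod 63) since gcd(16, 63) = 1. 154 = 4×36 + 10. So 16^{154} ≡ 16^{10} ≡ 16 (mod 63)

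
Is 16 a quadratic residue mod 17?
By Euler's criterion: 16^{8} ≡ 1 (mod 17). Since this equals 1, 16 is a QR.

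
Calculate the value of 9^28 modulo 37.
Using repeated squaring. 28 = 16 + 8 + 4 (binary 11100). Repeated squaring mod 37: 9^1 ≡ 9; 9^2 ≡ 9² = 81 ≡ 7; 9^4 ≡ 7² = 49 ≡ 12; 9^8 ≡ 12² = 144 ≡ 33; 9^16 ≡ 33² = 1089 ≡ 16. Multiply: 9^28 = 9^16 × 9^8 × 9^4 ≡ 16 × 33 × 12 (mod 37): 16 × 33 = 528 ≡ 10; 10 × 12 = 120 ≡ 9. So 9^28 ≡ 9 (mod 37).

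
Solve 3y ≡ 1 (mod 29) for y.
10

Using Extended Euclidean Algorithm:
gcd(3, 29) = 1
Bezout coefficients: 3 × 10 + 29 × -1 = 1
So 3 × 10 ≡ 1 (mod 29)
The inverse is 10 mod 29 = 10
Verification: 3 × 10 = 30 = 1 × 29 + 1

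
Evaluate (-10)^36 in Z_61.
Using repeated squaring. (-10) ≡ 51 (mod 61). 36 = 32 + 4 (binary 100100). Repeated squaring mod 61: 51^1 ≡ 51; 51^2 ≡ 51² = 2601 ≡ 39; 51^4 ≡ 39² = 1521 ≡ 57; 51^8 ≡ 57² = 3249 ≡ 16; 51^16 ≡ 16² = 256 ≡ 12; 51^32 ≡ 12² = 144 ≡ 22. Multiply: (-10)^36 ≡ 51^32 × 51^4 ≡ 22 × 57 (mod 61): 22 × 57 = 1254 ≡ 34. So (-10)^36 ≡ 34 (mod 61).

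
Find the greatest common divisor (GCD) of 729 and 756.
27

Using the Euclidean algorithm:
729 = 0 × 756 + 729
756 = 1 × 729 + 27
729 = 27 × 27 + 0

GCD(729, 756) = 27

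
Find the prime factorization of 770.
2 × 5 × 7 × 11

Divide by primes starting from smallest:
770 ÷ 2 = 385
385 ÷ 5 = 77
77 ÷ 7 = 11
11 ÷ 11 = 1

770 = 2 × 5 × 7 × 11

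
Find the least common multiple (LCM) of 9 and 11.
99

First find GCD(9, 11) using the Euclidean algorithm:
9 = 0 × 11 + 9
11 = 1 × 9 + 2
9 = 4 × 2 + 1
2 = 2 × 1 + 0
GCD(9, 11) = 1

LCM formula: LCM(a, b) = (a × b) / GCD(a, b)
LCM(9, 11) = (9 × 11) / 1
LCM(9, 11) = 99 / 1
LCM(9, 11) = 99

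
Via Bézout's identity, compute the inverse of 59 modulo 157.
Extended GCD: 59(8) + 157(-3) = 1. So 59^(-1) ≡ 8 ≡ 8 (mod 157). Verify: 59 × 8 = 472 ≡ 1 (mod 157)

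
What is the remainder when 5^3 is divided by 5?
5 ≡ 0 (mod 5). 3 = 2 + 1 (binary 11). Repeated squaring mod 5: 0^1 ≡ 0; 0^2 ≡ 0² = 0 ≡ 0. Multiply: 5^3 ≡ 0^2 × 0^1 ≡ 0 × 0 (mod 5): 0 × 0 = 0 ≡ 0. So 5^3 ≡ 0 (mod 5).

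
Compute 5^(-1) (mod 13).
5^(-1) ≡ 8 (mod 13). Verification: 5 × 8 = 40 ≡ 1 (mod 13)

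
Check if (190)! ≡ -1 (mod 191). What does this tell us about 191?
(190)! mod 191 = 190. Since this equals -1 (mod 191), Wilson confirms 191 is prime.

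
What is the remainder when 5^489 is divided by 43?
Using Fermat: 5^{42} ≡ 1 (mod 43). 489 ≡ 27 (mod 42). So 5^{489} ≡ 5^{27} ≡ 27 (mod 43)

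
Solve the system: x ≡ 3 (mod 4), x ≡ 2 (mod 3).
M = 4 × 3 = 12. M₁ = 3, y₁ ≡ 3 (mod 4). M₂ = 4, y₂ ≡ 1 (mod 3). x = 3×3×3 + 2×4×1 ≡ 11 (mod 12)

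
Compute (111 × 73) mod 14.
11

(111 × 73) = 8103
8103 mod 14 = 11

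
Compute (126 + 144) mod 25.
20

(126 + 144) = 270
270 mod 25 = 20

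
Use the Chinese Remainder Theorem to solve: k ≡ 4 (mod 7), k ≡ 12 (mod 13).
M = 7 × 13 = 91. M₁ = 13, y₁ ≡ 6 (mod 7). M₂ = 7, y₂ ≡ 2 (mod 13). k = 4×13×6 + 12×7×2 ≡ 25 (mod 91)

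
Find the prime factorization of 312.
2^3 × 3 × 13

Divide by primes starting from smallest:
312 ÷ 2 = 156
156 ÷ 2 = 78
78 ÷ 2 = 39
39 ÷ 3 = 13
13 ÷ 13 = 1

312 = 2^3 × 3 × 13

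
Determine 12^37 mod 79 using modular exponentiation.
Using repeated squaring. 37 = 32 + 4 + 1 (binary 100101). Repeated squaring mod 79: 12^1 ≡ 12; 12^2 ≡ 12² = 144 ≡ 65; 12^4 ≡ 65² = 4225 ≡ 38; 12^8 ≡ 38² = 1444 ≡ 22; 12^16 ≡ 22² = 484 ≡ 10; 12^32 ≡ 10² = 100 ≡ 21. Multiply: 12^37 = 12^32 × 12^4 × 12^1 ≡ 21 × 38 × 12 (mod 79): 21 × 38 = 798 ≡ 8; 8 × 12 = 96 ≡ 17. So 12^37 ≡ 17 (mod 79).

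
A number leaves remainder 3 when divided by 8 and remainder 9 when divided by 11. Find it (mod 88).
M = 8 × 11 = 88. M₁ = 11, y₁ ≡ 3 (mod 8). M₂ = 8, y₂ ≡ 7 (mod 11). r = 3×11×3 + 9×8×7 ≡ 75 (mod 88)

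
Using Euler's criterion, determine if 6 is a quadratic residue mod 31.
By Euler's criterion: 6^{15} ≡ 30 (mod 31). Since this equals -1 (≡ 30), 6 is not a QR.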